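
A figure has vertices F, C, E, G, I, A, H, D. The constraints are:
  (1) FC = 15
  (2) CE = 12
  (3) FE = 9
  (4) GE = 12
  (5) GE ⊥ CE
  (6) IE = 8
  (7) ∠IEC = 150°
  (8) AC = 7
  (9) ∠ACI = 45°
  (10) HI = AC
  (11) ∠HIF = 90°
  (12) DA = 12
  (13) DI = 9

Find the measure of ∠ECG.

Step 1: By the law of cosines on triangle CEG: CG² = 12² + 12² − 2·12·12·cos(90°) = 288, so CG = 12·√2.
Step 2: By the inverse law of cosines on triangle ECG: cos(∠ECG) = (12² + (12·√2)² − 12²) / (2·12·12·√2) = 288/407.29 = 0.7071, so ∠ECG = 45°.

Therefore, the measure of angle ∠ECG = 45°.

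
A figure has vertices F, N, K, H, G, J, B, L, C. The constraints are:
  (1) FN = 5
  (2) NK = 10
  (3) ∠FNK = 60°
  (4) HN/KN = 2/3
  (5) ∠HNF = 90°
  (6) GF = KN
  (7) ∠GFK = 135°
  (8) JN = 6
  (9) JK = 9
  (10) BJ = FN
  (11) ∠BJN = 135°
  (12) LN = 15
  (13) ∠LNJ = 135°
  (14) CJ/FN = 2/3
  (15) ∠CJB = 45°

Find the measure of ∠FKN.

Step 1: By the law of cosines on triangle KNF: KF² = 10² + 5² − 2·10·5·cos(60°) = 75, so KF = 5·√3.
Step 2: By the inverse law of cosines on triangle FKN: cos(∠FKN) = ((5·√3)² + 10² − 5²) / (2·5·√3·10) = 150/173.21 = 0.866, so ∠FKN = 30°.

Therefore, the measure of angle ∠FKN = 30°.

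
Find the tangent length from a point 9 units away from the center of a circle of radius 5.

Let T be the point of tangency. Then OT ⊥ AT (radius ⊥ tangent).
In right triangle OTA: OA² = OT² + AT²
9² = 5² + AT²
AT² = 56, AT = 2*sqrt(14)

2*sqrt(14)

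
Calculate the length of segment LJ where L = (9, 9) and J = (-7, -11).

The horizontal distance is |-7 - 9| = 16 and the vertical distance is |-11 - 9| = 20.
By the Pythagorean theorem, d = sqrt(16^2 + 20^2) = sqrt(656) = 4*sqrt(41).

4*sqrt(41)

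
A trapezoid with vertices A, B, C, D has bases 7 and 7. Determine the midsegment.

midsegment = (7 + 7) / 2 = 14 / 2 = 7

7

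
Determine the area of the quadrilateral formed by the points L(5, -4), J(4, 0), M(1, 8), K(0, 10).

Shoelace: sum of cross terms = 8, Area = (1/2)|8| = 4

4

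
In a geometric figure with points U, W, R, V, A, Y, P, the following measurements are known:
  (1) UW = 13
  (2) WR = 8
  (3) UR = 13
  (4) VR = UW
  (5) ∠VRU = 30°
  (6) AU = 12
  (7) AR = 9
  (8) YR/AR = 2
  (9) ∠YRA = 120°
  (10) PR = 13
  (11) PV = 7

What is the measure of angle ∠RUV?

From the given relations: VR = UW = 13.
Step 1: By the law of cosines on triangle URV: UV² = 13² + 13² − 2·13·13·cos(30°) = 45.28, so UV ≈ 6.73.
Step 2: By the inverse law of cosines on triangle RUV: cos(∠RUV) = (13² + 6.73² − 13²) / (2·13·6.73) = 45.28/174.96 = 0.2588, so ∠RUV = 75°.

Therefore, the measure of angle ∠RUV = 75°.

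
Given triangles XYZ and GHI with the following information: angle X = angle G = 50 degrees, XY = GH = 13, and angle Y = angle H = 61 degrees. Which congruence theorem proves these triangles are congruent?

The given information matches ASA: Two pairs of corresponding angles and the included side are equal (Angle-Side-Angle).

ASA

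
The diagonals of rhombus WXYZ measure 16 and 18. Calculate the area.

Area = (16 * 18) / 2 = 288 / 2 = 144

144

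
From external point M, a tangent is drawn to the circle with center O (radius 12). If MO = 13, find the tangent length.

tangent = √(d² - r²) = √(13² - 12²) = √(169 - 144) = √25 = 5

5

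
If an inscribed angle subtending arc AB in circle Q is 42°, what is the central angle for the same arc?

The inscribed angle theorem states that a central angle is always twice any inscribed angle that subtends the same arc.
Since the inscribed angle is 42°, the central angle = 2 × 42° = 84°.

84°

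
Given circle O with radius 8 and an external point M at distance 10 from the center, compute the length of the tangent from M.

Let T be the point of tangency. Then OT ⊥ MT (radius ⊥ tangent).
In right triangle OTM: OM² = OT² + MT²
10² = 8² + MT²
MT² = 36, MT = 6

6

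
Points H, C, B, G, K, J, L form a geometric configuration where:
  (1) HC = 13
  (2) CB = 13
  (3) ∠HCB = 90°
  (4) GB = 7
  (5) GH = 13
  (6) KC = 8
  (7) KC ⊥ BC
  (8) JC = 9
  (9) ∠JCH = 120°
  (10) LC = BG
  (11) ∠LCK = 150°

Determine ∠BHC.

Step 1: By the law of cosines on triangle HCB: HB² = 13² + 13² − 2·13·13·cos(90°) = 338, so HB = 13·√2.
Step 2: By the inverse law of cosines on triangle BHC: cos(∠BHC) = ((13·√2)² + 13² − 13²) / (2·13·√2·13) = 338/478 = 0.7071, so ∠BHC = 45°.

Therefore, the measure of angle ∠BHC = 45°.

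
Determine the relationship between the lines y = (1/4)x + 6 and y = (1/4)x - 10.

Slope of line 1: m1 = 1/4
Slope of line 2: m2 = 1/4
Since m1 = m2 = 1/4, the lines are parallel.

Parallel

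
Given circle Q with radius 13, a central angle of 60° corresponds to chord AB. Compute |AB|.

Chord = 2(13) sin(30°) = 13

13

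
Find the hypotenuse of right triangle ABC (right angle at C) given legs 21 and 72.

In a right triangle, the square of the hypotenuse equals the sum of the squares of the two legs.
The legs are 21 and 72, so the hypotenuse = sqrt(441 + 5184) = sqrt(5625) = 75.

75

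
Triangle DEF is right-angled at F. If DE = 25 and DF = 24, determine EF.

EF = sqrt(25^2 - 24^2) = sqrt(49) = 7

7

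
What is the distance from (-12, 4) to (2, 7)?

d = sqrt((2 - -12)^2 + (7 - 4)^2)
d = sqrt(14^2 + 3^2)
d = sqrt(196 + 9)
d = sqrt(205)

sqrt(205)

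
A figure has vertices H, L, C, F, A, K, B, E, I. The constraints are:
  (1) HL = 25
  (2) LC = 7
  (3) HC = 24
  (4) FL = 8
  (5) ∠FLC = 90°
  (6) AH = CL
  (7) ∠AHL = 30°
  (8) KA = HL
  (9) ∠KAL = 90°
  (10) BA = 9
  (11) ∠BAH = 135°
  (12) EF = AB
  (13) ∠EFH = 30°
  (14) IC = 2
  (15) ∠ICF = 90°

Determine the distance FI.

Step 1: By the law of cosines on triangle FLC: FC² = 8² + 7² − 2·8·7·cos(90°) = 113, so FC = √113.
Step 2: By the law of cosines on triangle FCI: FI² = √113² + 2² − 2·√113·2·cos(90°) = 117, so FI = 3·√13.

Therefore, the length of FI = 3·√13.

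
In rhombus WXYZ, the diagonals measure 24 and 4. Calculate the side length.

The diagonals of a rhombus bisect each other at right angles.
Half-diagonals: 24/2 = 12 and 4/2 = 2
side = sqrt(12^2 + 2^2)
side = sqrt(144 + 4)
side = sqrt(148) = 2*sqrt(37)

2*sqrt(37)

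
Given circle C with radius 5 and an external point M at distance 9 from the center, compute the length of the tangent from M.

tangent = √(d² - r²) = √(9² - 5²) = √(81 - 25) = √56 = 2*sqrt(14)

2*sqrt(14)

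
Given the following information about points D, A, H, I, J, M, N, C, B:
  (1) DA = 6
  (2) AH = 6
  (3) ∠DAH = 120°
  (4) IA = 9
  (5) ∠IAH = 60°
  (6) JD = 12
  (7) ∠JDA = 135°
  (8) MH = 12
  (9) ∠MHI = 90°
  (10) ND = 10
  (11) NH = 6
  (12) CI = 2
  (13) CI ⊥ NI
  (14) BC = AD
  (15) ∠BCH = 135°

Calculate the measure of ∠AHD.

Step 1: By the law of cosines on triangle HAD: HD² = 6² + 6² − 2·6·6·cos(120°) = 108, so HD = 6·√3.
Step 2: By the inverse law of cosines on triangle AHD: cos(∠AHD) = (6² + (6·√3)² − 6²) / (2·6·6·√3) = 108/124.71 = 0.866, so ∠AHD = 30°.

Therefore, the measure of angle ∠AHD = 30°.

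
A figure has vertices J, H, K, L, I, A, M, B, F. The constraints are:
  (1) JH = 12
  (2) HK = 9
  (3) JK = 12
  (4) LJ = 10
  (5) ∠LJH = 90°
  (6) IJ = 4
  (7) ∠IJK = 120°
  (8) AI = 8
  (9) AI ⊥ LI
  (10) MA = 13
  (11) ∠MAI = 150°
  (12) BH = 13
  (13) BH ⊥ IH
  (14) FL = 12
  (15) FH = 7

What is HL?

Step 1: By the law of cosines on triangle HJL: HL² = 12² + 10² − 2·12·10·cos(90°) = 244, so HL = 2·√61.

Therefore, the length of HL = 2·√61.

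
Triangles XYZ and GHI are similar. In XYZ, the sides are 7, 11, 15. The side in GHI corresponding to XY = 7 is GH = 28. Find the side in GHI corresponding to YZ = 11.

k = 28/7 = 4. HI = 4 * 11 = 44.

44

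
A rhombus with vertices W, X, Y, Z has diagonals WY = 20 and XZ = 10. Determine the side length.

Half-diagonals are 10 and 5. side = sqrt(10^2 + 5^2) = sqrt(125) = 5*sqrt(5)

5*sqrt(5)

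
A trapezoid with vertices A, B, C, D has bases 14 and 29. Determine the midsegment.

The midsegment of a trapezoid = (base1 + base2) / 2
midsegment = (14 + 29) / 2
midsegment = 43 / 2
midsegment = 43/2

43/2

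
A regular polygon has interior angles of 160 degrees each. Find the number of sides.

The exterior angle is the supplement of the interior angle: 180 - 160 = 20 degrees.
Since the exterior angles of any convex polygon sum to 360 degrees, the number of sides is 360 / 20 = 18.

18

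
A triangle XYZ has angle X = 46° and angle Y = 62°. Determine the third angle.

angle Z = 180 - 46 - 62 = 72 degrees.

72 degrees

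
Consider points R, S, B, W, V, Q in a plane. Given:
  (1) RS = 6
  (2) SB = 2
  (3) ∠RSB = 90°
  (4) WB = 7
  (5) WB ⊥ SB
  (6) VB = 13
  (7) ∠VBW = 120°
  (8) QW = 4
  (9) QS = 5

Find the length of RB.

Step 1: By the law of cosines on triangle RSB: RB² = 6² + 2² − 2·6·2·cos(90°) = 40, so RB = 2·√10.

Therefore, the length of RB = 2·√10.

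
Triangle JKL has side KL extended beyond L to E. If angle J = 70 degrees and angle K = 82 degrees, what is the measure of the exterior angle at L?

By the exterior angle theorem, an exterior angle of a triangle equals the sum of the two remote interior angles.
Exterior angle = angle J + angle K
Exterior angle = 70 + 82 = 152 degrees

152 degrees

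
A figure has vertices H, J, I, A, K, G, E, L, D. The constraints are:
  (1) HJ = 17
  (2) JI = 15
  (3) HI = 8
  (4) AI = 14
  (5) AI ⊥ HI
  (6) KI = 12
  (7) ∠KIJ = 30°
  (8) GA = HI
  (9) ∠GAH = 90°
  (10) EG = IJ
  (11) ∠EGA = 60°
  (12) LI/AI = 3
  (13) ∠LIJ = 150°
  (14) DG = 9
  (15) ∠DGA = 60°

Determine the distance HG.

From the given relations: GA = HI = 8.
Step 1: By the law of cosines on triangle HIA: HA² = 8² + 14² − 2·8·14·cos(90°) = 260, so HA = 2·√65.
Step 2: By the law of cosines on triangle HAG: HG² = (2·√65)² + 8² − 2·2·√65·8·cos(90°) = 324, so HG = 18.

Therefore, the length of HG = 18.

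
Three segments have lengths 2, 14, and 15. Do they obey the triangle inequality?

Sort the sides: 2, 14, 15.
It suffices to check that the sum of the two smallest exceeds the largest:
2 + 14 = 16 > 15. ✓
Yes, a valid triangle can be formed.

Yes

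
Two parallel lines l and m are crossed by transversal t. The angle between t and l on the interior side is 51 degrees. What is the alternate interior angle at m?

Alternate interior angles are equal: 51 degrees.

51 degrees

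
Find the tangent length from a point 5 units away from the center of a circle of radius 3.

tangent = √(d² - r²) = √(5² - 3²) = √(25 - 9) = √16 = 4

4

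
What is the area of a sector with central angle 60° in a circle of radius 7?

The full circle has area πr² = π(7)² = 49*pi.
The sector covers 60° out of 360°, a fraction of 1/6.
Sector area = 49*pi × 1/6 = 49*pi/6.

49*pi/6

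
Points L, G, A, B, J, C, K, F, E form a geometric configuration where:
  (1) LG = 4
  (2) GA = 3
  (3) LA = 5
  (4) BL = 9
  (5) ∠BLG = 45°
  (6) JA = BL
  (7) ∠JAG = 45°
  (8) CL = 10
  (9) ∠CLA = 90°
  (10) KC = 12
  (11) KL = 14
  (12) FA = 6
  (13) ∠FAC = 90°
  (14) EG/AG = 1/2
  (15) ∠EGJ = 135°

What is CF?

Step 1: By the law of cosines on triangle CLA: CA² = 10² + 5² − 2·10·5·cos(90°) = 125, so CA = 5·√5.
Step 2: By the law of cosines on triangle CAF: CF² = (5·√5)² + 6² − 2·5·√5·6·cos(90°) = 161, so CF = √161.

Therefore, the length of CF = √161.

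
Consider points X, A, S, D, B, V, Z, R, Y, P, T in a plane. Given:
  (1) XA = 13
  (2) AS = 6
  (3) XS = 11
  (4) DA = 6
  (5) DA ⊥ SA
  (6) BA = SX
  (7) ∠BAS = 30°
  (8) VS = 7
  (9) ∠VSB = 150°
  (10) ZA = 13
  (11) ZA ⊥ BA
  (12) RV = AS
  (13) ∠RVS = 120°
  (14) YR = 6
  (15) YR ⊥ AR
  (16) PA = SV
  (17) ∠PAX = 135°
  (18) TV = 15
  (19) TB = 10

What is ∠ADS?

Step 1: By the law of cosines on triangle DAS: DS² = 6² + 6² − 2·6·6·cos(90°) = 72, so DS = 6·√2.
Step 2: By the inverse law of cosines on triangle ADS: cos(∠ADS) = (6² + (6·√2)² − 6²) / (2·6·6·√2) = 72/101.82 = 0.7071, so ∠ADS = 45°.

Therefore, the measure of angle ∠ADS = 45°.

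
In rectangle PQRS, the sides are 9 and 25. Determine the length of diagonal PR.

A rectangle's diagonal splits it into two right triangles, with the diagonal as the hypotenuse.
By the Pythagorean theorem, d^2 = 9^2 + 25^2 = 706.
Therefore d = sqrt(706).

sqrt(706)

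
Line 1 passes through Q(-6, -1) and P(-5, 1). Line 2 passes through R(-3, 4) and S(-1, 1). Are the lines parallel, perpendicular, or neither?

Slope of line 1: m1 = (1 - -1)/(-5 - -6) = 2/1 = 2
Slope of line 2: m2 = (1 - 4)/(-1 - -3) = -3/2 = -3/2
For parallel lines we need equal slopes: 2 != -3/2.
For perpendicular lines we need m1*m2 = -1: (2)(-3/2) = -3 != -1.
Since neither condition holds, the lines are neither parallel nor perpendicular.

Neither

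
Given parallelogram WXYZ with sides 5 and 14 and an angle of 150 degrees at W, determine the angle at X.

In a parallelogram, consecutive angles are supplementary (sum to 180°).
angle X = 180 - angle W
angle X = 180 - 150
angle X = 30 degrees

30 degrees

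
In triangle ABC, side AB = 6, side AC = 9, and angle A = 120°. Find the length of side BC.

Law of cosines: BC^2 = 6^2 + 9^2 - 2(6)(9)cos(120°) = 171, so BC = 3*sqrt(19).

3*sqrt(19)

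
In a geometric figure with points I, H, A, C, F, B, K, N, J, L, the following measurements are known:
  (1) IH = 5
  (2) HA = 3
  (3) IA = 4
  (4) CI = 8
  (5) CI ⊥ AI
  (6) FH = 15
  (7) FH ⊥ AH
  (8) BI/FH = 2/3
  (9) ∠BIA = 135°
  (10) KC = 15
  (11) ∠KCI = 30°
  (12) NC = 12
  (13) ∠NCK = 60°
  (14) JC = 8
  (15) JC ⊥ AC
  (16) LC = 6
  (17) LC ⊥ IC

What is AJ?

Step 1: By the law of cosines on triangle CIA: CA² = 8² + 4² − 2·8·4·cos(90°) = 80, so CA = 4·√5.
Step 2: By the law of cosines on triangle ACJ: AJ² = (4·√5)² + 8² − 2·4·√5·8·cos(90°) = 144, so AJ = 12.

Therefore, the length of AJ = 12.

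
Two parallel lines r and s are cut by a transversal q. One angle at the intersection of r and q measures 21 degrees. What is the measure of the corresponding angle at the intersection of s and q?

When a transversal crosses parallel lines, angles in the same position at each intersection are called corresponding angles.
These are always equal, so the answer is 21 degrees.

21 degrees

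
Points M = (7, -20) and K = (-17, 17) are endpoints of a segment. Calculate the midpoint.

The midpoint is the average of the coordinates:
x: (7 + -17)/2 = -5
y: (-20 + 17)/2 = -3/2
Midpoint = (-5, -3/2)

(-5, -3/2)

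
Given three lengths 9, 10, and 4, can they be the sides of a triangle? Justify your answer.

Check all three triangle inequalities:
9 + 10 = 19 > 4 ✓
9 + 4 = 13 > 10 ✓
10 + 4 = 14 > 9 ✓
All conditions hold, so these sides form a valid triangle.

Yes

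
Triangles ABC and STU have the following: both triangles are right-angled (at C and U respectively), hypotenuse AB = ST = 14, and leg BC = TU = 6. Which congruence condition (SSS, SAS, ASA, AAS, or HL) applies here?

Consider the given information: both triangles are right-angled (at C and U respectively), hypotenuse AB = ST = 14, and leg BC = TU = 6
This is not SSS or AAS: SSS requires all three pairs of sides, but we don't have that. AAS requires two angles and a non-included side.
The correct criterion is HL. The hypotenuse and one leg of two right triangles are equal (Hypotenuse-Leg).

HL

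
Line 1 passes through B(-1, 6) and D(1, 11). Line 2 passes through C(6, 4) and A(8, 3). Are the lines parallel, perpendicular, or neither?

Slope of line 1: m1 = (11 - 6)/(1 - -1) = 5/2 = 5/2
Slope of line 2: m2 = (3 - 4)/(8 - 6) = -1/2 = -1/2
m1 != m2 and m1*m2 = -5/4 != -1. Neither.

Neither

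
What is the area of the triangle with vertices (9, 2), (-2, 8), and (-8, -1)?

The Shoelace formula computes the area from vertex coordinates by summing cross products.
For vertices (9,2), (-2,8), (-8,-1):
Signed sum = 9*8 - -2*2 + -2*-1 - -8*8 + -8*2 - 9*-1
= 76 + 66 + -7 = 135
Area = (1/2)|135| = 135/2.

135/2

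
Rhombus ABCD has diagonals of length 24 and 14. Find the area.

The diagonals of a rhombus divide it into four right triangles.
Each triangle has legs 24/ 2 = 12 and 14/2 = 7, so each has area (1/2)*12*7 = 42.
Four such triangles give total area = (d1 * d2) / 2 = 168.

168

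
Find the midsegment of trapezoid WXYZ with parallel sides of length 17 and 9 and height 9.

midsegment = (17 + 9) / 2 = 26 / 2 = 13

13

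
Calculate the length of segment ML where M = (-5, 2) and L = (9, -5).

d = sqrt((14)^2 + (-7)^2) = sqrt(245) = 7*sqrt(5)

7*sqrt(5)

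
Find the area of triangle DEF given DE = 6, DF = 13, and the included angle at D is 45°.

Area = (1/2) * DE * DF * sin(D)
Area = (1/2) * 6 * 13 * sin(45°)
Area = (1/2) * 6 * 13 * sqrt(2)/2
Area = 39*sqrt(2)/2

39*sqrt(2)/2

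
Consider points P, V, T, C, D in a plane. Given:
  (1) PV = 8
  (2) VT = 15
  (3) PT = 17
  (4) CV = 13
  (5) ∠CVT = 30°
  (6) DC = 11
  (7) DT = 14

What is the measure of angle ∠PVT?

Step 1: By the inverse law of cosines on triangle PVT: cos(∠PVT) = (8² + 15² − 17²) / (2·8·15) = 0/240 = 0, so ∠PVT = 90°.

Therefore, the measure of angle ∠PVT = 90°.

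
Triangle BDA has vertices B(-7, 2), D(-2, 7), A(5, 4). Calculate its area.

The Shoelace formula computes the area from vertex coordinates by summing cross products.
For vertices (-7,2), (-2,7), (5,4):
Signed sum = -7*7 - -2*2 + -2*4 - 5*7 + 5*2 - -7*4
= -45 + -43 + 38 = -50
Area = (1/2)|-50| = 25.

25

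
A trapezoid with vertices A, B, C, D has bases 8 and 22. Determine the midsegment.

midsegment = (8 + 22) / 2 = 30 / 2 = 15

15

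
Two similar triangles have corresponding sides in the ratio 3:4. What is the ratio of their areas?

Area scales with the square of linear dimensions. If every length is multiplied by 3/4, then the area is multiplied by (3/4)^2 = 9/16.
The area ratio is 9:16.

9:16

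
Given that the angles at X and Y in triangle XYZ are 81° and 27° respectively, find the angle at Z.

angle Z = 180 - 81 - 27 = 72 degrees.

72 degrees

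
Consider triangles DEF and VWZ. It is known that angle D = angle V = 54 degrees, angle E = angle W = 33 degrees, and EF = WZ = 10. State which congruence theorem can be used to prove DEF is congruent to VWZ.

Consider the given information: angle D = angle V = 54 degrees, angle E = angle W = 33 degrees, and EF = WZ = 10
This is not SSS or SAS: SSS requires all three pairs of sides, but we don't have that. SAS requires two sides and the included angle between them.
The correct criterion is AAS. Two pairs of corresponding angles and a non-included side are equal (Angle-Angle-Side).

AAS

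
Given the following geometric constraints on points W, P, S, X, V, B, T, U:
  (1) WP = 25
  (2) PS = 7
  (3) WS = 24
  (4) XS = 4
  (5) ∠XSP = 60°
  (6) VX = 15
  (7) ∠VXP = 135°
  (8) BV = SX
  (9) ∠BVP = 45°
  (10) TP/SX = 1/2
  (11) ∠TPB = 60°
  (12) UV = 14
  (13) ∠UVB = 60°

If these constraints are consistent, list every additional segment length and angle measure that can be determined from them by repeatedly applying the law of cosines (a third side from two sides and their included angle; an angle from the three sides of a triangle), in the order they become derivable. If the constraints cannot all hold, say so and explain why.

The constraints are consistent. Derivable facts, in order:
After 1 step:
- BU = 2·√39
- PX = √37
- ∠PSW = 90°
- ∠PWS = 16.26°
- ∠SPW = 73.74°
After 2 steps:
- PV ≈ 19.77
- ∠BUV = 16.1°
- ∠PXS = 85.28°
- ∠SPX = 34.72°
- ∠UBV = 103.9°
After 3 steps:
- PB ≈ 17.18
- ∠PVX = 12.56°
- ∠VPX = 32.44°
After 4 steps:
- BT ≈ 16.27
- ∠BPV = 9.48°
- ∠PBV = 125.52°
After 5 steps:
- ∠BTP = 113.89°
- ∠PBT = 6.11°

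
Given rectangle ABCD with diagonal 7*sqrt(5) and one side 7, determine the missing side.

b = sqrt(d^2 - a^2) = sqrt(245 - 49) = sqrt(196) = 14

14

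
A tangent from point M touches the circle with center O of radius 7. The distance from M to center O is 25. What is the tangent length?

The tangent, radius, and line from the external point to the center form a right triangle.
The right angle is where the tangent meets the radius.
By the Pythagorean theorem: tangent² + 7² = 25²
tangent² = 625 - 49 = 576
tangent = 24

24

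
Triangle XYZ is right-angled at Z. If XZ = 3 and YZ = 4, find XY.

In a right triangle, the square of the hypotenuse equals the sum of the squares of the two legs.
The legs are 3 and 4, so the hypotenuse = sqrt(9 + 16) = sqrt(25) = 5.

5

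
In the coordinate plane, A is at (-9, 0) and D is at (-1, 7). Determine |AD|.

The horizontal distance is |-1 - -9| = 8 and the vertical distance is |7 - 0| = 7.
By the Pythagorean theorem, d = sqrt(8^2 + 7^2) = sqrt(113).

sqrt(113)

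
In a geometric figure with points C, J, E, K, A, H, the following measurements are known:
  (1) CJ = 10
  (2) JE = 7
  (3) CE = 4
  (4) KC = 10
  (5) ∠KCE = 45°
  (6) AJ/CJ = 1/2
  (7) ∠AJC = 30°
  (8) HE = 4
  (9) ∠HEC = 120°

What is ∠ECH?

Step 1: By the law of cosines on triangle CEH: CH² = 4² + 4² − 2·4·4·cos(120°) = 48, so CH = 4·√3.
Step 2: By the inverse law of cosines on triangle ECH: cos(∠ECH) = (4² + (4·√3)² − 4²) / (2·4·4·√3) = 48/55.43 = 0.866, so ∠ECH = 30°.

Therefore, the measure of angle ∠ECH = 30°.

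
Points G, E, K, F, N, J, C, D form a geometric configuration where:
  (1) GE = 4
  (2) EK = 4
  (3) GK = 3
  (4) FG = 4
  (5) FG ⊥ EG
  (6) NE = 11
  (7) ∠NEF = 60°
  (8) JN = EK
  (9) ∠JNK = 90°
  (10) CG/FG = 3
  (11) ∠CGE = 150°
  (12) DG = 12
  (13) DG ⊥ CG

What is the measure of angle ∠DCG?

From the given relations: CG = 3·FG = 3·4 = 12.
Step 1: By the law of cosines on triangle CGD: CD² = 12² + 12² − 2·12·12·cos(90°) = 288, so CD = 12·√2.
Step 2: By the inverse law of cosines on triangle DCG: cos(∠DCG) = ((12·√2)² + 12² − 12²) / (2·12·√2·12) = 288/407.29 = 0.7071, so ∠DCG = 45°.

Therefore, the measure of angle ∠DCG = 45°.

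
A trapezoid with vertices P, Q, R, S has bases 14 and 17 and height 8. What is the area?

Area of a trapezoid = (base1 + base2) * height / 2
Area = (14 + 17) * 8 / 2
Area = 31 * 8 / 2
Area = 248 / 2
Area = 124

124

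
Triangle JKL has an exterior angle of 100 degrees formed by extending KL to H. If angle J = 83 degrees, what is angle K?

angle K = 100 - 83 = 17 degrees (exterior angle theorem).

17 degrees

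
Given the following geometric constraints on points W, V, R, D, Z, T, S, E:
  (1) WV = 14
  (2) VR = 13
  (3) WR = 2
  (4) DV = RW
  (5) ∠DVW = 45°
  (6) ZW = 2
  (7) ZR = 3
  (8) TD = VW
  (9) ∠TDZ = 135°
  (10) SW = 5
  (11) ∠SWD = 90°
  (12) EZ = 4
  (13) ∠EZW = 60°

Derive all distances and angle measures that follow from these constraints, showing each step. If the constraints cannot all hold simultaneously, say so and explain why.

The constraints are consistent.

From the given relations:
  DV = RW = 2
  TD = VW = 14

Step 1: From WV = 14, VD = 2, and ∠WVD = 45°, by the law of cosines:
  WD² = WV² + VD² - 2·WV·VD·cos(45°) = 196 + 4 - 39.6 = 160.4
  WD ≈ 12.66

Step 2: From WZ = 2, ZE = 4, and ∠WZE = 60°, by the law of cosines:
  WE² = WZ² + ZE² - 2·WZ·ZE·cos(60°) = 4 + 16 - 8 = 12
  WE = 2·√3

Step 3: From WR = 2, WV = 14, RV = 13, by the inverse law of cosines:
  cos(∠RWV) = (WR² + WV² - RV²) / (2·WR·WV)
  ∠RWV = 56.39°

Step 4: From WR = 2, WZ = 2, RZ = 3, by the inverse law of cosines:
  cos(∠RWZ) = (WR² + WZ² - RZ²) / (2·WR·WZ)
  ∠RWZ = 97.18°

Step 5: From VR = 13, VW = 14, RW = 2, by the inverse law of cosines:
  cos(∠RVW) = (VR² + VW² - RW²) / (2·VR·VW)
  ∠RVW = 7.36°

Step 6: From RV = 13, RW = 2, VW = 14, by the inverse law of cosines:
  cos(∠VRW) = (RV² + RW² - VW²) / (2·RV·RW)
  ∠VRW = 116.25°

Step 7: From RW = 2, RZ = 3, WZ = 2, by the inverse law of cosines:
  cos(∠WRZ) = (RW² + RZ² - WZ²) / (2·RW·RZ)
  ∠WRZ = 41.41°

Step 8: From ZR = 3, ZW = 2, RW = 2, by the inverse law of cosines:
  cos(∠RZW) = (ZR² + ZW² - RW²) / (2·ZR·ZW)
  ∠RZW = 41.41°

Step 9: From DW = 12.66, WS = 5, and ∠DWS = 90°, by the law of cosines:
  DS² = DW² + WS² - 2·DW·WS·cos(90°) = 160.4 + 25 - 0 = 185.4
  DS ≈ 13.62

Step 10: From WD = 12.66, WV = 14, DV = 2, by the inverse law of cosines:
  cos(∠DWV) = (WD² + WV² - DV²) / (2·WD·WV)
  ∠DWV = 6.41°

Step 11: From WE = 2·√3, WZ = 2, EZ = 4, by the inverse law of cosines:
  cos(∠EWZ) = (WE² + WZ² - EZ²) / (2·WE·WZ)
  ∠EWZ = 90°

Step 12: From DV = 2, DW = 12.66, VW = 14, by the inverse law of cosines:
  cos(∠VDW) = (DV² + DW² - VW²) / (2·DV·DW)
  ∠VDW = 128.59°

Step 13: From EW = 2·√3, EZ = 4, WZ = 2, by the inverse law of cosines:
  cos(∠WEZ) = (EW² + EZ² - WZ²) / (2·EW·EZ)
  ∠WEZ = 30°

Step 14: From DS = 13.62, DW = 12.66, SW = 5, by the inverse law of cosines:
  cos(∠SDW) = (DS² + DW² - SW²) / (2·DS·DW)
  ∠SDW = 21.54°

Step 15: From SD = 13.62, SW = 5, DW = 12.66, by the inverse law of cosines:
  cos(∠DSW) = (SD² + SW² - DW²) / (2·SD·SW)
  ∠DSW = 68.46°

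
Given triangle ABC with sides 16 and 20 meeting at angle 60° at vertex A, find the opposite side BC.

When two sides and the included angle are known, the law of cosines gives the third side.
c^2 = a^2 + b^2 - 2ab cos(C) generalizes the Pythagorean theorem to non-right triangles.
Here: BC^2 = 256 + 400 - 640*(1/2) = 336
BC = 4*sqrt(21)

4*sqrt(21)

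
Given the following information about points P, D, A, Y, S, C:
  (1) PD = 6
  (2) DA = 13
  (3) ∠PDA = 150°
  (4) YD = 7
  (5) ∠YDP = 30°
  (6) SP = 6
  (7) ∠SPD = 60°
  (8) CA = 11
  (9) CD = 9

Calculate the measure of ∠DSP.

Step 1: By the law of cosines on triangle SPD: SD² = 6² + 6² − 2·6·6·cos(60°) = 36, so SD = 6.
Step 2: By the inverse law of cosines on triangle DSP: cos(∠DSP) = (6² + 6² − 6²) / (2·6·6) = 36/72 = 0.5, so ∠DSP = 60°.

Therefore, the measure of angle ∠DSP = 60°.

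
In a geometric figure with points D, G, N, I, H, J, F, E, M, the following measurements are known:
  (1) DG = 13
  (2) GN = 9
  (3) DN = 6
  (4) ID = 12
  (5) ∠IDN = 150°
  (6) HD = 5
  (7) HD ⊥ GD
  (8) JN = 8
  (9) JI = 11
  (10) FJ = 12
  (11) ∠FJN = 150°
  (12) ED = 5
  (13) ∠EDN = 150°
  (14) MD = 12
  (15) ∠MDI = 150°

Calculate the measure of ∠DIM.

Step 1: By the law of cosines on triangle IDM: IM² = 12² + 12² − 2·12·12·cos(150°) = 537.42, so IM ≈ 23.18.
Step 2: By the inverse law of cosines on triangle DIM: cos(∠DIM) = (12² + 23.18² − 12²) / (2·12·23.18) = 537.42/556.37 = 0.9659, so ∠DIM = 15°.

Therefore, the measure of angle ∠DIM = 15°.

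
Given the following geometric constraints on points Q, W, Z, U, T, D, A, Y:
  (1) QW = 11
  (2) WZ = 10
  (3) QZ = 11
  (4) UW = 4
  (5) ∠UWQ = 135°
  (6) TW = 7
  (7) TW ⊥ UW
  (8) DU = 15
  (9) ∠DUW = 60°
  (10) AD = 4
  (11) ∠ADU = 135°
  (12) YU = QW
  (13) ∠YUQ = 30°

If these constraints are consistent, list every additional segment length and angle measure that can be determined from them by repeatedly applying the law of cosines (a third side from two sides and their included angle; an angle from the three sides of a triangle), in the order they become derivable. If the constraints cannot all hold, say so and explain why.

The constraints are consistent. Derivable facts, in order:
After 1 step:
- QU ≈ 14.11
- UA ≈ 18.05
- UT = √65
- WD = √181
- ∠QWZ = 62.96°
- ∠QZW = 62.96°
- ∠WQZ = 54.07°
After 2 steps:
- QY ≈ 7.16
- ∠AUD = 9.01°
- ∠DAU = 35.99°
- ∠DWU = 105.08°
- ∠QUW = 33.44°
- ∠TUW = 60.26°
- ∠UDW = 14.92°
- ∠UQW = 11.56°
- ∠UTW = 29.74°
After 3 steps:
- ∠QYU = 99.84°
- ∠UQY = 50.16°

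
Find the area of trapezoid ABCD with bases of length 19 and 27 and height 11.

Area = (19 + 27) * 11 / 2 = 506 / 2 = 253

253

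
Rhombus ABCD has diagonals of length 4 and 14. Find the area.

The diagonals of a rhombus divide it into four right triangles.
Each triangle has legs 4/ 2 = 2 and 14/2 = 7, so each has area (1/2)*2*7 = 7.
Four such triangles give total area = (d1 * d2) / 2 = 28.

28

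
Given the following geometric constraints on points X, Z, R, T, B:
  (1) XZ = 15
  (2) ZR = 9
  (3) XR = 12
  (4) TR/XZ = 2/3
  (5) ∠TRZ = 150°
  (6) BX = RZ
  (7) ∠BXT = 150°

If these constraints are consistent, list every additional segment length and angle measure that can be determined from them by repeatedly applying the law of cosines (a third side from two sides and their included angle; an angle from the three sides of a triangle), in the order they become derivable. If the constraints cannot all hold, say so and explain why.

The constraints are consistent. Derivable facts, in order:
After 1 step:
- ZT ≈ 18.35
- ∠RXZ = 36.87°
- ∠RZX = 53.13°
- ∠XRZ = 90°
After 2 steps:
- ∠RTZ = 14.19°
- ∠RZT = 15.81°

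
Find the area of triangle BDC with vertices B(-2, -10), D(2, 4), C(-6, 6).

Using the Shoelace formula for a triangle:
Area = (1/2)|x0(y1 - y2) + x1(y2 - y0) + x2(y0 - y1)|
Area = (1/2)|-2(4 - 6) + 2(6 - -10) + -6(-10 - 4)|
Area = (1/2)|4 + 32 + 84|
Area = (1/2)|120|
Area = (1/2)(120)
Area = 60

60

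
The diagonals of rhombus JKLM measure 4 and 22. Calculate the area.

Area of a rhombus = (d1 * d2) / 2
Area = (4 * 22) / 2
Area = 88 / 2
Area = 44

44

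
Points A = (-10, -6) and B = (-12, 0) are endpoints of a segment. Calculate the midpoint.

The midpoint is the point halfway along the segment.
Move half the horizontal distance: -10 + (-12 - -10)/2 = -10 + -2/2 = -11
Move half the vertical distance: -6 + (0 - -6)/2 = -6 + 6/2 = -3
Midpoint = (-11, -3)

(-11, -3)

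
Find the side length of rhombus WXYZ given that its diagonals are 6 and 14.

In a rhombus, the diagonals bisect each other perpendicularly, creating four congruent right triangles.
Each triangle has legs 3 (half of 6) and 7 (half of 14).
The hypotenuse of each right triangle is a side of the rhombus:
side = sqrt(3^2 + 7^2) = sqrt(58)

sqrt(58)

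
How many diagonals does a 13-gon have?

The number of diagonals in an n-gon is n(n - 3)/2.
For n = 13: 13(13 - 3)/2 = 13 × 10 / 2 = 65.

65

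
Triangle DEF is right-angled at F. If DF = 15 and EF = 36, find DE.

By the Pythagorean theorem: DE^2 = DF^2 + EF^2
DE^2 = 15^2 + 36^2 = 225 + 1296 = 1521
DE = sqrt(1521) = 39

39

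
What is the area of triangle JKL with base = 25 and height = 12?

A triangle's area is half the area of a rectangle with the same base and height.
Area = (1/2) * 25 * 12 = 150.

150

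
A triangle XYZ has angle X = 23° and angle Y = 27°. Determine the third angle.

The interior angles sum to 180°: angle Z = 180 - 23 - 27 = 130°.
The triangle is obtuse (angles 23°, 27°, 130°).

130 degrees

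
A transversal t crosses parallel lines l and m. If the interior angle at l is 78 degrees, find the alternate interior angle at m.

Alternate interior angles are equal: 78 degrees.

78 degrees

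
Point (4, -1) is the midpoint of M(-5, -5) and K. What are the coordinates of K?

Using the midpoint formula: M = ((x1 + x2)/2, (y1 + y2)/2)
We know M = (4, -1) and M = (-5, -5)
For x: 4 = (-5 + x2)/2, so x2 = 2*4 - -5 = 13
For y: -1 = (-5 + y2)/2, so y2 = 2*-1 - -5 = 3
K = (13, 3)

(13, 3)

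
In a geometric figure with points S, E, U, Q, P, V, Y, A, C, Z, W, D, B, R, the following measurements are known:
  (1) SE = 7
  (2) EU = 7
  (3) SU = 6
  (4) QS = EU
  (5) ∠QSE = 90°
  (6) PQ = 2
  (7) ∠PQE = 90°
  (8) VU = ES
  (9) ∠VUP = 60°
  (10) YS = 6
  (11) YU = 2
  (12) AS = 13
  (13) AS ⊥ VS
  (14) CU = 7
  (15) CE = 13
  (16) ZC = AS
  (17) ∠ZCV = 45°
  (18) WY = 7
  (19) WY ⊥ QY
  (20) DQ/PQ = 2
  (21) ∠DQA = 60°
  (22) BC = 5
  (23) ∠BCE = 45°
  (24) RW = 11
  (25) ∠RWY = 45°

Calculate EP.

From the given relations: QS = EU = 7.
Step 1: By the law of cosines on triangle ESQ: EQ² = 7² + 7² − 2·7·7·cos(90°) = 98, so EQ = 7·√2.
Step 2: By the law of cosines on triangle EQP: EP² = (7·√2)² + 2² − 2·7·√2·2·cos(90°) = 102, so EP = √102.

Therefore, the length of EP = √102.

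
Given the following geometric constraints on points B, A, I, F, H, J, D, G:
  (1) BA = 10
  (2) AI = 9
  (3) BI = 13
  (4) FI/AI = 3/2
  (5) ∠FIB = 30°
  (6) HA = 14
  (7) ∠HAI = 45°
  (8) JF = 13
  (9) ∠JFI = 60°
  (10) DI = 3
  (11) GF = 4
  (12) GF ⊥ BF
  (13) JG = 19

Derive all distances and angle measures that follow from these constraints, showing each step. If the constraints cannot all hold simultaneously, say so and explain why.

These constraints are not satisfiable: by the triangle inequality in triangle FJG, (8) JF = 13 and (11) GF = 4 force JG ≤ 13 + 4 = 17, but (13) says JG = 19. No planar figure meets all of them, so nothing further can be derived.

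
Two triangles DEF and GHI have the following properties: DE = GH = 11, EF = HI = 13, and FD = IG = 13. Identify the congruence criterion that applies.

The given information matches SSS: All three pairs of corresponding sides are equal (Side-Side-Side).

SSS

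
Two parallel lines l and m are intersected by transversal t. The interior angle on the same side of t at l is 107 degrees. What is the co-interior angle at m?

Co-interior (same-side interior) angles are between the parallel lines on the same side of the transversal.
Unlike corresponding or alternate interior angles, they are supplementary rather than equal.
So the angle = 180 - 107 = 73 degrees.

73 degrees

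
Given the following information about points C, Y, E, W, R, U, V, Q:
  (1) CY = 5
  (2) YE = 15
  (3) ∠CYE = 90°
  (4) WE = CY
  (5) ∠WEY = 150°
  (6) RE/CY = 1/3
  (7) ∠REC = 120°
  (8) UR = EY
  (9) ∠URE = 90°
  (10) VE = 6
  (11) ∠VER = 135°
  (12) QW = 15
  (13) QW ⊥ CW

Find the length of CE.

Step 1: By the law of cosines on triangle CYE: CE² = 5² + 15² − 2·5·15·cos(90°) = 250, so CE = 5·√10.

Therefore, the length of CE = 5·√10.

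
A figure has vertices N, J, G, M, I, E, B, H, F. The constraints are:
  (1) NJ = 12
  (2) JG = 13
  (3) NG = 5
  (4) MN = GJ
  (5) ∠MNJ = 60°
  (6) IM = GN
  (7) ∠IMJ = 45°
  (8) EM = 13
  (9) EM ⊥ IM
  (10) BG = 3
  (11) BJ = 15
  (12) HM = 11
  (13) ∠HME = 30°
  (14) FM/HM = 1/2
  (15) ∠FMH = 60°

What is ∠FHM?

From the given relations: FM = 1/2·HM = 1/2·11 ≈ 5.5.
Step 1: By the law of cosines on triangle HMF: HF² = 11² + 5.5² − 2·11·5.5·cos(60°) = 90.75, so HF ≈ 9.53.
Step 2: By the inverse law of cosines on triangle FHM: cos(∠FHM) = (9.53² + 11² − 5.5²) / (2·9.53·11) = 181.5/209.58 = 0.866, so ∠FHM = 30°.

Therefore, the measure of angle ∠FHM = 30°.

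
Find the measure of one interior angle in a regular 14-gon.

Each interior angle of a regular n-gon is (n - 2) * 180 / n.
For n = 14: (14 - 2) * 180 / 14 = 2160/14 = 1080/7 degrees.

1080/7 degrees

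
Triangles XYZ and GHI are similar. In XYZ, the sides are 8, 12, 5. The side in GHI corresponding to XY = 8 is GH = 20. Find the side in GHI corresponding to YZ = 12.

Since the triangles are similar, the ratio of corresponding sides is constant.
Scale factor k = GH / XY = 20 / 8 = 5/2
HI = k * YZ = 5/2 * 12 = 30

30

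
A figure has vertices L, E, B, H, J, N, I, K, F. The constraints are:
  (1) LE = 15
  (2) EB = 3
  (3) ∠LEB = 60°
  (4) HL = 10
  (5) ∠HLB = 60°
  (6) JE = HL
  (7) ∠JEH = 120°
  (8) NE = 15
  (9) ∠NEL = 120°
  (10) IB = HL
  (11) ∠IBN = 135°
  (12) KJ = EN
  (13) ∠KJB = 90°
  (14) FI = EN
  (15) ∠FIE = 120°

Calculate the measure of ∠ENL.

Step 1: By the law of cosines on triangle NEL: NL² = 15² + 15² − 2·15·15·cos(120°) = 675, so NL = 15·√3.
Step 2: By the inverse law of cosines on triangle ENL: cos(∠ENL) = (15² + (15·√3)² − 15²) / (2·15·15·√3) = 675/779.42 = 0.866, so ∠ENL = 30°.

Therefore, the measure of angle ∠ENL = 30°.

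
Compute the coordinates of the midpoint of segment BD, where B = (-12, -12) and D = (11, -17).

The midpoint is the point halfway along the segment.
Move half the horizontal distance: -12 + (11 - -12)/2 = -12 + 23/2 = -1/2
Move half the vertical distance: -12 + (-17 - -12)/2 = -12 + -5/2 = -29/2
Midpoint = (-1/2, -29/2)

(-1/2, -29/2)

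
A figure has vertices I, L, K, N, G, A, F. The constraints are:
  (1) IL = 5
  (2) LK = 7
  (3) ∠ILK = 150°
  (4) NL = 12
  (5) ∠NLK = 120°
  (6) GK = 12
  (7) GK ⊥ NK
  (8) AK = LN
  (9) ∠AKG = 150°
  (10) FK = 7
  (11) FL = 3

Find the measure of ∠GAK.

From the given relations: AK = LN = 12.
Step 1: By the law of cosines on triangle AKG: AG² = 12² + 12² − 2·12·12·cos(150°) = 537.42, so AG ≈ 23.18.
Step 2: By the inverse law of cosines on triangle GAK: cos(∠GAK) = (23.18² + 12² − 12²) / (2·23.18·12) = 537.42/556.37 = 0.9659, so ∠GAK = 15°.

Therefore, the measure of angle ∠GAK = 15°.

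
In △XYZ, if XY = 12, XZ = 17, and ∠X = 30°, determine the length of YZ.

When two sides and the included angle are known, the law of cosines gives the third side.
c^2 = a^2 + b^2 - 2ab cos(C) generalizes the Pythagorean theorem to non-right triangles.
Here: YZ^2 = 144 + 289 - 408*(sqrt(3)/2) = 433 - 204*sqrt(3)
YZ = sqrt(433 - 204*sqrt(3))

sqrt(433 - 204*sqrt(3))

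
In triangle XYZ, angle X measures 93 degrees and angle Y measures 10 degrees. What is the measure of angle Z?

By the triangle angle sum property, the three interior angles of any triangle add up to 180°.
We know angle X = 93° and angle Y = 10°, so their sum is 103°.
Therefore angle Z = 180° - 103° = 77°.

77 degrees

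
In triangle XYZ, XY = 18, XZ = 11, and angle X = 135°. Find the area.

When two sides and the included angle are known, the area formula is (1/2)ab sin(C).
The height from one side to the opposite vertex is 11 sin(135°) = 11*sqrt(2)/2.
Area = (1/2) * 18 * 11*sqrt(2)/2 = 99*sqrt(2)/2.

99*sqrt(2)/2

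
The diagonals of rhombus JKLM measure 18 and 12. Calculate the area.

The diagonals of a rhombus divide it into four right triangles.
Each triangle has legs 18/ 2 = 9 and 12/2 = 6, so each has area (1/2)*9*6 = 27.
Four such triangles give total area = (d1 * d2) / 2 = 108.

108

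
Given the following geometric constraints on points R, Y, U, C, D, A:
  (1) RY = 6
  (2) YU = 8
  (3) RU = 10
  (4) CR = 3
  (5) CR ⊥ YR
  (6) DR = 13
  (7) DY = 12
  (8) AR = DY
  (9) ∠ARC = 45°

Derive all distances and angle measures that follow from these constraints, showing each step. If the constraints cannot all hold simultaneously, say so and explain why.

The constraints are consistent.

From the given relations:
  AR = DY = 12

Step 1: From YR = 6, RC = 3, and ∠YRC = 90°, by the law of cosines:
  YC² = YR² + RC² - 2·YR·RC·cos(90°) = 36 + 9 - 0 = 45
  YC = 3·√5

Step 2: From CR = 3, RA = 12, and ∠CRA = 45°, by the law of cosines:
  CA² = CR² + RA² - 2·CR·RA·cos(45°) = 9 + 144 - 50.91 = 102.1
  CA ≈ 10.1

Step 3: From RD = 13, RY = 6, DY = 12, by the inverse law of cosines:
  cos(∠DRY) = (RD² + RY² - DY²) / (2·RD·RY)
  ∠DRY = 66.98°

Step 4: From RU = 10, RY = 6, UY = 8, by the inverse law of cosines:
  cos(∠URY) = (RU² + RY² - UY²) / (2·RU·RY)
  ∠URY = 53.13°

Step 5: From YD = 12, YR = 6, DR = 13, by the inverse law of cosines:
  cos(∠DYR) = (YD² + YR² - DR²) / (2·YD·YR)
  ∠DYR = 85.62°

Step 6: From YR = 6, YU = 8, RU = 10, by the inverse law of cosines:
  cos(∠RYU) = (YR² + YU² - RU²) / (2·YR·YU)
  ∠RYU = 90°

Step 7: From UR = 10, UY = 8, RY = 6, by the inverse law of cosines:
  cos(∠RUY) = (UR² + UY² - RY²) / (2·UR·UY)
  ∠RUY = 36.87°

Step 8: From DR = 13, DY = 12, RY = 6, by the inverse law of cosines:
  cos(∠RDY) = (DR² + DY² - RY²) / (2·DR·DY)
  ∠RDY = 27.4°

Step 9: From YC = 3·√5, YR = 6, CR = 3, by the inverse law of cosines:
  cos(∠CYR) = (YC² + YR² - CR²) / (2·YC·YR)
  ∠CYR = 26.57°

Step 10: From CA = 10.1, CR = 3, AR = 12, by the inverse law of cosines:
  cos(∠ACR) = (CA² + CR² - AR²) / (2·CA·CR)
  ∠ACR = 122.88°

Step 11: From CR = 3, CY = 3·√5, RY = 6, by the inverse law of cosines:
  cos(∠RCY) = (CR² + CY² - RY²) / (2·CR·CY)
  ∠RCY = 63.43°

Step 12: From AC = 10.1, AR = 12, CR = 3, by the inverse law of cosines:
  cos(∠CAR) = (AC² + AR² - CR²) / (2·AC·AR)
  ∠CAR = 12.12°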